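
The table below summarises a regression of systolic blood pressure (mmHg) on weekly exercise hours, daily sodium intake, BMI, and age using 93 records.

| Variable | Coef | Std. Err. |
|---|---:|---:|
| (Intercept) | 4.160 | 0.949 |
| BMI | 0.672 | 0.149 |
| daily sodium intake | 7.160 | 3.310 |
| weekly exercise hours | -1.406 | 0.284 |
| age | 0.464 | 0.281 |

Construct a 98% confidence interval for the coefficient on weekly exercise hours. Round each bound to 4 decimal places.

(-2.0789, -0.7331)

Read off: b = -1.406, SE = 0.284 for weekly exercise hours.
df = n − k − 1 = 93 − 4 − 1 = 88.
t* = t_{0.01, 88} = 2.369472.
Margin = t* × SE = 2.369472 × 0.284 = 0.672930.
CI: -1.406 ± 0.672930 → (-2.0789, -0.7331).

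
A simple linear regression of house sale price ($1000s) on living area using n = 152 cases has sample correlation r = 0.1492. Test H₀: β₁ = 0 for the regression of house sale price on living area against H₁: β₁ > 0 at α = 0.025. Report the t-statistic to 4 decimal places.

t = r·√(n − 2)/√(1 − r²) = 0.1492·√150/√0.977739 = 1.8480.
df = n − 2 = 150.
One-sided p ≈ 0.0333, which is ≥ 0.025, so fail to reject H₀.
The data do not give significant evidence of a linear association between living area and house sale price.

t = 1.8480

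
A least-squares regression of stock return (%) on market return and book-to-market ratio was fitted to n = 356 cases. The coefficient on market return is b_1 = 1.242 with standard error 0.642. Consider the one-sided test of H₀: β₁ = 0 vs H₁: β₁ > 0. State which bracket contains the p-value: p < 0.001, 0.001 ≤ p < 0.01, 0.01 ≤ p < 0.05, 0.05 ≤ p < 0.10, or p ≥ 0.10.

0.01 ≤ p < 0.05

t = 1.242 / 0.642 = 1.935.
df = n − k − 1 = 356 − 2 − 1 = 353.
One-sided p = P(T_{353} > t) ≈ 0.0269.
So 0.01 ≤ p < 0.05.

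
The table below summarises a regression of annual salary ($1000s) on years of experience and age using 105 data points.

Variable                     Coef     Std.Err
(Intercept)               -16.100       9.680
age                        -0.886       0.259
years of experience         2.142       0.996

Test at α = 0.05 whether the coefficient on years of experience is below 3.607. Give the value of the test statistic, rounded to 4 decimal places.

t = -1.4709

Read off: b = 2.142, SE = 0.996 for years of experience.
H₀: β₁ = 3.607 vs H₁: β₁ < 3.607.
t = (2.142 − 3.607) / 0.996 = -1.4709.
df = n − k − 1 = 105 − 2 − 1 = 102.
One-sided p ≈ 0.0722, which is ≥ 0.05, so fail to reject H₀.
The data do not give significant evidence that the true slope on years of experience is below 3.607 $1000s per unit, holding the other predictors fixed.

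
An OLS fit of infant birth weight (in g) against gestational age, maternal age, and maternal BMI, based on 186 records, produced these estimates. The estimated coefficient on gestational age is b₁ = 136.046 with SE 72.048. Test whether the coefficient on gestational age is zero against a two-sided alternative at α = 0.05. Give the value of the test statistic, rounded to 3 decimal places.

H₀: β₁ = 0 vs H₁: β₁ ≠ 0.
t = (b₁ − β₁⁰)/SE = 136.046 / 72.048 = 1.888.
df = n − k − 1 = 186 − 3 − 1 = 182.
Two-sided p ≈ 0.0606, which is ≥ 0.05, so fail to reject H₀.
The data do not give significant evidence of an association between gestational age and infant birth weight, after adjusting for the other predictors.

t = 1.888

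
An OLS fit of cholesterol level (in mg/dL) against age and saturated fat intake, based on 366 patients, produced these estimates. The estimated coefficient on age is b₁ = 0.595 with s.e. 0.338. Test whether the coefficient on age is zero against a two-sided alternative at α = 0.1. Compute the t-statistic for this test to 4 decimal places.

t = 1.7604

H₀: β₁ = 0 vs H₁: β₁ ≠ 0.
t = (b₁ − β₁⁰)/SE = 0.595 / 0.338 = 1.7604.
df = n − k − 1 = 366 − 2 − 1 = 363.
Two-sided p ≈ 0.0792, which is < 0.1, so reject H₀.
There is evidence that age is associated with cholesterol level, holding the other predictors fixed.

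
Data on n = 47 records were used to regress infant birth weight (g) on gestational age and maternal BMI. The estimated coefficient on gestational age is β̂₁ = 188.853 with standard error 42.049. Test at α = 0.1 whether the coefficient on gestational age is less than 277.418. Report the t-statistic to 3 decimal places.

t = -2.106

H₀: β₁ = 277.418 vs H₁: β₁ < 277.418.
t = (β̂₁ − β₁⁰)/SE = (188.853 − 277.418) / 42.049 = -2.106.
df = n − k − 1 = 47 − 2 − 1 = 44.
One-sided p ≈ 0.0205, which is < 0.1, so reject H₀.
There is evidence that the true slope on gestational age is below 277.418 g per unit, holding the other predictors fixed.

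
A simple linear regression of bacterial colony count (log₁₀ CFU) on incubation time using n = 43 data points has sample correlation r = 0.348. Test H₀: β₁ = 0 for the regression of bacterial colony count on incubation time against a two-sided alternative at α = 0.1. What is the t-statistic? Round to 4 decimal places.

t = 2.3769

t = r·√(n − 2)/√(1 − r²) = 0.348·√41/√0.878896 = 2.3769.
df = n − 2 = 41.
Two-sided p ≈ 0.0222, which is < 0.1, so reject H₀.
There is evidence of a linear association between incubation time and bacterial colony count.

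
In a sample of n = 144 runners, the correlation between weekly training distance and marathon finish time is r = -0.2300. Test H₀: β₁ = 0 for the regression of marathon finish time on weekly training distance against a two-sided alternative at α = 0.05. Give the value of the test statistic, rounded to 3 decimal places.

t = -2.816

t = r·√(n − 2)/√(1 − r²) = -0.2300·√142/√0.9471 = -2.816.
df = n − 2 = 142.
Two-sided p ≈ 0.0056, which is < 0.05, so reject H₀.
There is evidence of a linear association between weekly training distance and marathon finish time.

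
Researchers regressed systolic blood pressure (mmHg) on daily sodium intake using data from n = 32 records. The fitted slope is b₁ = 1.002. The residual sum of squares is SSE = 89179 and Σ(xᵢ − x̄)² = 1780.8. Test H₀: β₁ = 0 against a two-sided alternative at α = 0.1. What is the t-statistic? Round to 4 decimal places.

t = 0.7755

MSE = SSE/(n − 2) = 89179/30 = 2972.63.
SE(b₁) = √(MSE/Sₓₓ) = √(2972.63/1780.8) = 1.292.
t = 1.002 / 1.292 = 0.7755.
df = n − 2 = 30.
Two-sided p ≈ 0.4441, which is ≥ 0.1, so fail to reject H₀.
The data do not give significant evidence of an association between daily sodium intake and systolic blood pressure.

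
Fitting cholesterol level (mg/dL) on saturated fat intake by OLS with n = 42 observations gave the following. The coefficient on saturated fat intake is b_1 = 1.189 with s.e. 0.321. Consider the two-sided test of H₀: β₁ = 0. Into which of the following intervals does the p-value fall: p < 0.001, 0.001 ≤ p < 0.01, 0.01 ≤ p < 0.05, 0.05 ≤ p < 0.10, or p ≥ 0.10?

t = 1.189 / 0.321 = 3.704.
df = n − 2 = 42 − 2 = 40.
Two-sided p = 2·P(T_{40} > |t|) ≈ 0.0006.
So p < 0.001.

p < 0.001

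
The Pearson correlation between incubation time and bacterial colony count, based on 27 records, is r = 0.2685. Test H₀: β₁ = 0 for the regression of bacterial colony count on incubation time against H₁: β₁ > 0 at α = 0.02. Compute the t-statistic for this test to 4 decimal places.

t = r·√(n − 2)/√(1 − r²) = 0.2685·√25/√0.927908 = 1.3937.
df = n − 2 = 25.
One-sided p ≈ 0.0878, which is ≥ 0.02, so fail to reject H₀.
The data do not give significant evidence of a linear association between incubation time and bacterial colony count.

t = 1.3937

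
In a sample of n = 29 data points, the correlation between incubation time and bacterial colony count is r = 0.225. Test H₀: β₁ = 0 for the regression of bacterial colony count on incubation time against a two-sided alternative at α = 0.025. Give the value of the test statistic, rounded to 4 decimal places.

t = r·√(n − 2)/√(1 − r²) = 0.225·√27/√0.949375 = 1.1999.
df = n − 2 = 27.
Two-sided p ≈ 0.2406, which is ≥ 0.025, so fail to reject H₀.
The data do not give significant evidence of a linear association between incubation time and bacterial colony count.

t = 1.1999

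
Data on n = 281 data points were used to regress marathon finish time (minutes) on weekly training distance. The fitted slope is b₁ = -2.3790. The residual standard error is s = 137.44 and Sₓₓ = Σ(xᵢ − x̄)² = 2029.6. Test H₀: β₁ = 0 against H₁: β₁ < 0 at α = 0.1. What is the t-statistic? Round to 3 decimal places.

SE(b₁) = s/√Sₓₓ = 137.44/√2029.6 = 3.05076.
t = -2.3790 / 3.05076 = -0.780.
df = n − 2 = 279.
One-sided p ≈ 0.2181, which is ≥ 0.1, so fail to reject H₀.
The data do not give significant evidence that the true slope on weekly training distance is negative.

t = -0.780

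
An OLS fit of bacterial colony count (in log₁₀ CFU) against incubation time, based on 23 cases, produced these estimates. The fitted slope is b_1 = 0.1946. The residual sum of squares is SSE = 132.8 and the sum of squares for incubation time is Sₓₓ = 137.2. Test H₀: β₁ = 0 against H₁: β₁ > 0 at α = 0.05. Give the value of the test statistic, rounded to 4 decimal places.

MSE = SSE/(n − 2) = 132.8/21 = 6.32381.
SE(b_1) = √(MSE/Sₓₓ) = √(6.32381/137.2) = 0.21469.
t = 0.1946 / 0.21469 = 0.9064.
df = n − 2 = 21.
One-sided p ≈ 0.1875, which is ≥ 0.05, so fail to reject H₀.
The data do not give significant evidence that the true slope on incubation time is positive.

t = 0.9064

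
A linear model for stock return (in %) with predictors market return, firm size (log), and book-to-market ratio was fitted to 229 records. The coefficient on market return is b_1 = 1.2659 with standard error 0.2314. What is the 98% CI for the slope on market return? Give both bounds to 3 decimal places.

df = n − k − 1 = 229 − 3 − 1 = 225.
t* = t_{0.01, 225} = 2.343035.
Margin = t* × SE = 2.343035 × 0.2314 = 0.54218.
CI: 1.2659 ± 0.54218 → (0.724, 1.808).
With 98% confidence, each one-unit increase in market return is associated with a change of between 0.724 and 1.808 % in stock return, holding the other predictors fixed.

(0.724, 1.808)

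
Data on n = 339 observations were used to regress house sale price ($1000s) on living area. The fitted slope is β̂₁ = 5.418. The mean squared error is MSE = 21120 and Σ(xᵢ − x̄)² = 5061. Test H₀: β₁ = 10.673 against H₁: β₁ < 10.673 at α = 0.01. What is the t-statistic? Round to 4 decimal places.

t = -2.5724

SE(β̂₁) = √(MSE/Sₓₓ) = √(21120/5061) = 2.04281.
t = (5.418 − 10.673) / 2.04281 = -2.5724.
df = n − 2 = 337.
One-sided p ≈ 0.0053, which is < 0.01, so reject H₀.
There is evidence that the true slope on living area is below 10.673 $1000s per unit.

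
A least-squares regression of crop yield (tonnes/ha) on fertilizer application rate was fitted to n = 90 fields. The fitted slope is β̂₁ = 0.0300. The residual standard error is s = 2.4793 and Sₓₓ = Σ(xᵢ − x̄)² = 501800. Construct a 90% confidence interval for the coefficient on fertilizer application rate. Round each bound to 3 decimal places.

SE(β̂₁) = s/√Sₓₓ = 2.4793/√501800 = 0.00349997.
df = n − 2 = 88.
t* = t_{0.05, 88} = 1.662354.
Margin = t* × SE = 1.662354 × 0.00349997 = 0.00582.
CI: 0.0300 ± 0.00582 → (0.024, 0.036).
With 90% confidence, each one-unit increase in fertilizer application rate is associated with a change of between 0.024 and 0.036 tonnes/ha in crop yield.

(0.024, 0.036)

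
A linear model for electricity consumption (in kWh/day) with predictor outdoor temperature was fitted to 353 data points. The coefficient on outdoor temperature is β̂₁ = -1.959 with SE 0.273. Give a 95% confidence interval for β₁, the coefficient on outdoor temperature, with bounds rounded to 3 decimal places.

df = n − 2 = 353 − 2 = 351.
t* = t_{0.025, 351} = 1.966746.
Margin = t* × SE = 1.966746 × 0.273 = 0.53692.
CI: -1.959 ± 0.53692 → (-2.496, -1.422).
With 95% confidence, each one-unit increase in outdoor temperature is associated with a change of between -2.496 and -1.422 kWh/day in electricity consumption.

(-2.496, -1.422)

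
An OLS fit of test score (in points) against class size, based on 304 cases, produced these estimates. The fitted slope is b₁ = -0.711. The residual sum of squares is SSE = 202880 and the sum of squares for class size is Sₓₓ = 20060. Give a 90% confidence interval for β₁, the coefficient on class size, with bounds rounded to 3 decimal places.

(-1.013, -0.409)

MSE = SSE/(n − 2) = 202880/302 = 671.788.
SE(b₁) = √(MSE/Sₓₓ) = √(671.788/20060) = 0.183.
df = n − 2 = 302.
t* = t_{0.05, 302} = 1.649915.
Margin = t* × SE = 1.649915 × 0.183 = 0.30193.
CI: -0.711 ± 0.30193 → (-1.013, -0.409).
With 90% confidence, each one-unit increase in class size is associated with a change of between -1.013 and -0.409 points in test score.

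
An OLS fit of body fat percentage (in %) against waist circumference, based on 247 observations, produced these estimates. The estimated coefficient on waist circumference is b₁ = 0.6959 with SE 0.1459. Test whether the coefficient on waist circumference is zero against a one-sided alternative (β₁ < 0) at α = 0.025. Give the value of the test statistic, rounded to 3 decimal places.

t = 4.770

H₀: β₁ = 0 vs H₁: β₁ < 0.
t = (b₁ − β₁⁰)/SE = 0.6959 / 0.1459 = 4.770.
df = n − 2 = 247 − 2 = 245.
One-sided p ≈ 1.0000, which is ≥ 0.025, so fail to reject H₀.
The data do not give significant evidence that the true slope on waist circumference is negative.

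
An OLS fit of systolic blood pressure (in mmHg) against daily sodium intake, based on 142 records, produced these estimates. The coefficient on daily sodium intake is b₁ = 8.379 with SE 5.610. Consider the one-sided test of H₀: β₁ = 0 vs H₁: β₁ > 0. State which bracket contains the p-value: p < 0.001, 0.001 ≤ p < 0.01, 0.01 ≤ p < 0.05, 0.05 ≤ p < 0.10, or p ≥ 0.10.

t = 8.379 / 5.610 = 1.494.
df = n − 2 = 142 − 2 = 140.
One-sided p = P(T_{140} > t) ≈ 0.0688.
So 0.05 ≤ p < 0.10.

0.05 ≤ p < 0.10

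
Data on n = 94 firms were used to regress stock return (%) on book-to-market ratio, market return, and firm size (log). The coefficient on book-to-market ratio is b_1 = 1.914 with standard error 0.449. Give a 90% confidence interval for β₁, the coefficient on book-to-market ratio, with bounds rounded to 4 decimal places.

(1.1678, 2.6602)

df = n − k − 1 = 94 − 3 − 1 = 90.
t* = t_{0.05, 90} = 1.661961.
Margin = t* × SE = 1.661961 × 0.449 = 0.746221.
CI: 1.914 ± 0.746221 → (1.1678, 2.6602).
With 90% confidence, each one-unit increase in book-to-market ratio is associated with a change of between 1.1678 and 2.6602 % in stock return, holding the other predictors fixed.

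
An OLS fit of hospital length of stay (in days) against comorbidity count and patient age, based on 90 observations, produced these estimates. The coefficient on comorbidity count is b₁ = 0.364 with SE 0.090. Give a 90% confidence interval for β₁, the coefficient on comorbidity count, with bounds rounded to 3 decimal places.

df = n − k − 1 = 90 − 2 − 1 = 87.
t* = t_{0.05, 87} = 1.662557.
Margin = t* × SE = 1.662557 × 0.090 = 0.14963.
CI: 0.364 ± 0.14963 → (0.214, 0.514).
With 90% confidence, each one-unit increase in comorbidity count is associated with a change of between 0.214 and 0.514 days in hospital length of stay, holding the other predictors fixed.

(0.214, 0.514)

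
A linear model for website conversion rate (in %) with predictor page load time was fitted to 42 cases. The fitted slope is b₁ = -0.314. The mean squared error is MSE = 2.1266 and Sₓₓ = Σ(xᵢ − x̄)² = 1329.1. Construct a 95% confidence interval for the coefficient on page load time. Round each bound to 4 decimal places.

SE(b₁) = √(MSE/Sₓₓ) = √(2.1266/1329.1) = 0.0400004.
df = n − 2 = 40.
t* = t_{0.025, 40} = 2.021075.
Margin = t* × SE = 2.021075 × 0.0400004 = 0.080844.
CI: -0.314 ± 0.080844 → (-0.3948, -0.2332).
With 95% confidence, each one-unit increase in page load time is associated with a change of between -0.3948 and -0.2332 % in website conversion rate.

(-0.3948, -0.2332)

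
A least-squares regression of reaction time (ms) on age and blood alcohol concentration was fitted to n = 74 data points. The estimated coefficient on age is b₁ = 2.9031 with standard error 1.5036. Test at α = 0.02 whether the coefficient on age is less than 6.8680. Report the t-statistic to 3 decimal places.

H₀: β₁ = 6.8680 vs H₁: β₁ < 6.8680.
t = (b₁ − β₁⁰)/SE = (2.9031 − 6.8680) / 1.5036 = -2.637.
df = n − k − 1 = 74 − 2 − 1 = 71.
One-sided p ≈ 0.0051, which is < 0.02, so reject H₀.
There is evidence that the true slope on age is below 6.8680 ms per unit, holding the other predictors fixed.

t = -2.637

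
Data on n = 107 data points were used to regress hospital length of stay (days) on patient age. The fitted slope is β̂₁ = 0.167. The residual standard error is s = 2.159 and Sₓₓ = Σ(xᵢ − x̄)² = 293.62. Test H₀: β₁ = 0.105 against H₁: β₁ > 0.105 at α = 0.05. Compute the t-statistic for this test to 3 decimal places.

t = 0.492

SE(β̂₁) = s/√Sₓₓ = 2.159/√293.62 = 0.125997.
t = (0.167 − 0.105) / 0.125997 = 0.492.
df = n − 2 = 105.
One-sided p ≈ 0.3118, which is ≥ 0.05, so fail to reject H₀.
The data do not give significant evidence that the true slope on patient age exceeds 0.105 days per unit.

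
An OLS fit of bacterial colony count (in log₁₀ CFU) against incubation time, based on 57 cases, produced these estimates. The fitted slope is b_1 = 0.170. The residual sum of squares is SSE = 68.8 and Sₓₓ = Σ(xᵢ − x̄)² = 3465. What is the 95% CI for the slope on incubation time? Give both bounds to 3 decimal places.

MSE = SSE/(n − 2) = 68.8/55 = 1.25091.
SE(b_1) = √(MSE/Sₓₓ) = √(1.25091/3465) = 0.0190003.
df = n − 2 = 55.
t* = t_{0.025, 55} = 2.004045.
Margin = t* × SE = 2.004045 × 0.0190003 = 0.03808.
CI: 0.170 ± 0.03808 → (0.132, 0.208).
With 95% confidence, each one-unit increase in incubation time is associated with a change of between 0.132 and 0.208 log₁₀ CFU in bacterial colony count.

(0.132, 0.208)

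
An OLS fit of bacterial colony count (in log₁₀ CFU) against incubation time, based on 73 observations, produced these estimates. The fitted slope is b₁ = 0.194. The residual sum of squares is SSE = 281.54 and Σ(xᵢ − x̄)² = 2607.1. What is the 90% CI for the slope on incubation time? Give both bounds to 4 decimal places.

(0.1290, 0.2590)

MSE = SSE/(n − 2) = 281.54/71 = 3.96535.
SE(b₁) = √(MSE/Sₓₓ) = √(3.96535/2607.1) = 0.0389998.
df = n − 2 = 71.
t* = t_{0.05, 71} = 1.6666.
Margin = t* × SE = 1.6666 × 0.0389998 = 0.064997.
CI: 0.194 ± 0.064997 → (0.1290, 0.2590).
With 90% confidence, each one-unit increase in incubation time is associated with a change of between 0.1290 and 0.2590 log₁₀ CFU in bacterial colony count.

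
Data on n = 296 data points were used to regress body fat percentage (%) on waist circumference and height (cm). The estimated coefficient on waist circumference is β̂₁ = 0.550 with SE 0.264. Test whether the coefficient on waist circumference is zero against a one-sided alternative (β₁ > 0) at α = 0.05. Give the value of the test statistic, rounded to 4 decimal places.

H₀: β₁ = 0 vs H₁: β₁ > 0.
t = (β̂₁ − β₁⁰)/SE = 0.550 / 0.264 = 2.0833.
df = n − k − 1 = 296 − 2 − 1 = 293.
One-sided p ≈ 0.0190, which is < 0.05, so reject H₀.
There is evidence that the true slope on waist circumference is positive, holding the other predictors fixed.

t = 2.0833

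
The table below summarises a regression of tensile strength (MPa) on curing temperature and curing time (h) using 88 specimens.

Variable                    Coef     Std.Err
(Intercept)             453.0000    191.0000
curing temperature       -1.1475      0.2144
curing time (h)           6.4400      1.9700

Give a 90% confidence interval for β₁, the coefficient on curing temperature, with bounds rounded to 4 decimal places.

Read off: b = -1.1475, SE = 0.2144 for curing temperature.
df = n − k − 1 = 88 − 2 − 1 = 85.
t* = t_{0.05, 85} = 1.662978.
Margin = t* × SE = 1.662978 × 0.2144 = 0.356543.
CI: -1.1475 ± 0.356543 → (-1.5040, -0.7910).

(-1.5040, -0.7910)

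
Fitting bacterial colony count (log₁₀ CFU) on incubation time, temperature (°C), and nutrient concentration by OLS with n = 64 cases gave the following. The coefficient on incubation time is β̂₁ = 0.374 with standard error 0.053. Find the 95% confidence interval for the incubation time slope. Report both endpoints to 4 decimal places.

(0.2680, 0.4800)

df = n − k − 1 = 64 − 3 − 1 = 60.
t* = t_{0.025, 60} = 2.000298.
Margin = t* × SE = 2.000298 × 0.053 = 0.106016.
CI: 0.374 ± 0.106016 → (0.2680, 0.4800).
With 95% confidence, each one-unit increase in incubation time is associated with a change of between 0.2680 and 0.4800 log₁₀ CFU in bacterial colony count, holding the other predictors fixed.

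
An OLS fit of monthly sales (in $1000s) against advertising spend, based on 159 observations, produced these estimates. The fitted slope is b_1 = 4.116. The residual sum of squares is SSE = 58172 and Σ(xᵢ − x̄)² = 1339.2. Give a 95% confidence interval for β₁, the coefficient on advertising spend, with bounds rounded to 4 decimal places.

MSE = SSE/(n − 2) = 58172/157 = 370.522.
SE(b_1) = √(MSE/Sₓₓ) = √(370.522/1339.2) = 0.525998.
df = n − 2 = 157.
t* = t_{0.025, 157} = 1.975189.
Margin = t* × SE = 1.975189 × 0.525998 = 1.038946.
CI: 4.116 ± 1.038946 → (3.0771, 5.1549).
With 95% confidence, each one-unit increase in advertising spend is associated with a change of between 3.0771 and 5.1549 $1000s in monthly sales.

(3.0771, 5.1549)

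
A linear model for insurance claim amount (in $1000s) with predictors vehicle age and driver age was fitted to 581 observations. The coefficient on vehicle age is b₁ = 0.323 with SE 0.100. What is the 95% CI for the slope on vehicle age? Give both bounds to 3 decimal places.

(0.127, 0.519)

df = n − k − 1 = 581 − 2 − 1 = 578.
t* = t_{0.025, 578} = 1.964077.
Margin = t* × SE = 1.964077 × 0.100 = 0.19641.
CI: 0.323 ± 0.19641 → (0.127, 0.519).
With 95% confidence, each one-unit increase in vehicle age is associated with a change of between 0.127 and 0.519 $1000s in insurance claim amount, holding the other predictors fixed.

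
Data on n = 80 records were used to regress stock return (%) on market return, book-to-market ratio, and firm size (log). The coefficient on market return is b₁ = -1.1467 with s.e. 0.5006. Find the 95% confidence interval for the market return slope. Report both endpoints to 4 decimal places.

df = n − k − 1 = 80 − 3 − 1 = 76.
t* = t_{0.025, 76} = 1.991673.
Margin = t* × SE = 1.991673 × 0.5006 = 0.997031.
CI: -1.1467 ± 0.997031 → (-2.1437, -0.1497).
With 95% confidence, each one-unit increase in market return is associated with a change of between -2.1437 and -0.1497 % in stock return, holding the other predictors fixed.

(-2.1437, -0.1497)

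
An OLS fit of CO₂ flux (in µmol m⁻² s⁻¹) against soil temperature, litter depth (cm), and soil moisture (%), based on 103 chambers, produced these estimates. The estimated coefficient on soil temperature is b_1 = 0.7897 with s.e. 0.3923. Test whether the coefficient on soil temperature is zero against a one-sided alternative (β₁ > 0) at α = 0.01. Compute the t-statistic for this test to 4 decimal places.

H₀: β₁ = 0 vs H₁: β₁ > 0.
t = (b_1 − β₁⁰)/SE = 0.7897 / 0.3923 = 2.0130.
df = n − k − 1 = 103 − 3 − 1 = 99.
One-sided p ≈ 0.0234, which is ≥ 0.01, so fail to reject H₀.
The data do not give significant evidence that the true slope on soil temperature is positive, holding the other predictors fixed.

t = 2.0130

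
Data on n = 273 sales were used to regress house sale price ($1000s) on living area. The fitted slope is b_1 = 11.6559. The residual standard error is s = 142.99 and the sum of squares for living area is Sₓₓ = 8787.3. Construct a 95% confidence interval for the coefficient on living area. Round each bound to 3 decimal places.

SE(b_1) = s/√Sₓₓ = 142.99/√8787.3 = 1.52538.
df = n − 2 = 271.
t* = t_{0.025, 271} = 1.968756.
Margin = t* × SE = 1.968756 × 1.52538 = 3.00310.
CI: 11.6559 ± 3.00310 → (8.653, 14.659).
With 95% confidence, each one-unit increase in living area is associated with a change of between 8.653 and 14.659 $1000s in house sale price.

(8.653, 14.659)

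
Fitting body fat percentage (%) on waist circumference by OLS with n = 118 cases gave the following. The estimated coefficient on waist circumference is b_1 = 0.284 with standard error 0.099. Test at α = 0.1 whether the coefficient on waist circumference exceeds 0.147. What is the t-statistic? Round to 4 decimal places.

t = 1.3838

H₀: β₁ = 0.147 vs H₁: β₁ > 0.147.
t = (b_1 − β₁⁰)/SE = (0.284 − 0.147) / 0.099 = 1.3838.
df = n − 2 = 118 − 2 = 116.
One-sided p ≈ 0.0845, which is < 0.1, so reject H₀.
There is evidence that the true slope on waist circumference exceeds 0.147 % per unit.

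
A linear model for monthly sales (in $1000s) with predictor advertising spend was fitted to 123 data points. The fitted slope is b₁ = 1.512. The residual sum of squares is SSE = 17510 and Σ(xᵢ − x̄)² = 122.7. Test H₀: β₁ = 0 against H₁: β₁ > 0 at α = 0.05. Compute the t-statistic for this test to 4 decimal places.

MSE = SSE/(n − 2) = 17510/121 = 144.711.
SE(b₁) = √(MSE/Sₓₓ) = √(144.711/122.7) = 1.086.
t = 1.512 / 1.086 = 1.3923.
df = n − 2 = 121.
One-sided p ≈ 0.0832, which is ≥ 0.05, so fail to reject H₀.
The data do not give significant evidence that the true slope on advertising spend is positive.

t = 1.3923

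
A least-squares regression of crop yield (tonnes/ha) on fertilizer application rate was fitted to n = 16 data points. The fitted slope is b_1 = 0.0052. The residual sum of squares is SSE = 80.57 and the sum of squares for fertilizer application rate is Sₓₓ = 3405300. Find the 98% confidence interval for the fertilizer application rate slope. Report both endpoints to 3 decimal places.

MSE = SSE/(n − 2) = 80.57/14 = 5.755.
SE(b_1) = √(MSE/Sₓₓ) = √(5.755/3405300) = 0.0013.
df = n − 2 = 14.
t* = t_{0.01, 14} = 2.624494.
Margin = t* × SE = 2.624494 × 0.0013 = 0.00341.
CI: 0.0052 ± 0.00341 → (0.002, 0.009).
With 98% confidence, each one-unit increase in fertilizer application rate is associated with a change of between 0.002 and 0.009 tonnes/ha in crop yield.

(0.002, 0.009)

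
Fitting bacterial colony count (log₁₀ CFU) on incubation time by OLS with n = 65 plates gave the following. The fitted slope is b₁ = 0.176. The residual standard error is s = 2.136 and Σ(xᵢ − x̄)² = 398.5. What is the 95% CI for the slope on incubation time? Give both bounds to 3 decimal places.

(-0.038, 0.390)

SE(b₁) = s/√Sₓₓ = 2.136/√398.5 = 0.107001.
df = n − 2 = 63.
t* = t_{0.025, 63} = 1.998341.
Margin = t* × SE = 1.998341 × 0.107001 = 0.21382.
CI: 0.176 ± 0.21382 → (-0.038, 0.390).
With 95% confidence, each one-unit increase in incubation time is associated with a change of between -0.038 and 0.390 log₁₀ CFU in bacterial colony count.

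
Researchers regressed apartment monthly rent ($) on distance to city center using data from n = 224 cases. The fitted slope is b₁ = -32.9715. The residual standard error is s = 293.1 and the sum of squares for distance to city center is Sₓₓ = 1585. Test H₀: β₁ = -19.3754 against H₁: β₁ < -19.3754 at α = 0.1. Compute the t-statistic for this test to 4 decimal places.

SE(b₁) = s/√Sₓₓ = 293.1/√1585 = 7.36209.
t = (-32.9715 − (-19.3754)) / 7.36209 = -1.8468.
df = n − 2 = 222.
One-sided p ≈ 0.0331, which is < 0.1, so reject H₀.
There is evidence that the true slope on distance to city center is below -19.3754 $ per unit.

t = -1.8468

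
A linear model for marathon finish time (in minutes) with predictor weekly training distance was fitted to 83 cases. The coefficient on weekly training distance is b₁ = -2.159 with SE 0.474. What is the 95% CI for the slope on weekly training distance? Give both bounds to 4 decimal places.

(-3.1021, -1.2159)

df = n − 2 = 83 − 2 = 81.
t* = t_{0.025, 81} = 1.989686.
Margin = t* × SE = 1.989686 × 0.474 = 0.943111.
CI: -2.159 ± 0.943111 → (-3.1021, -1.2159).
With 95% confidence, each one-unit increase in weekly training distance is associated with a change of between -3.1021 and -1.2159 minutes in marathon finish time.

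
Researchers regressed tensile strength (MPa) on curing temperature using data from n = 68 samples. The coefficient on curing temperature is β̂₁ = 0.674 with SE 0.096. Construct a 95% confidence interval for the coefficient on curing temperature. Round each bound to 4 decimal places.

df = n − 2 = 68 − 2 = 66.
t* = t_{0.025, 66} = 1.996564.
Margin = t* × SE = 1.996564 × 0.096 = 0.191670.
CI: 0.674 ± 0.191670 → (0.4823, 0.8657).
With 95% confidence, each one-unit increase in curing temperature is associated with a change of between 0.4823 and 0.8657 MPa in tensile strength.

(0.4823, 0.8657)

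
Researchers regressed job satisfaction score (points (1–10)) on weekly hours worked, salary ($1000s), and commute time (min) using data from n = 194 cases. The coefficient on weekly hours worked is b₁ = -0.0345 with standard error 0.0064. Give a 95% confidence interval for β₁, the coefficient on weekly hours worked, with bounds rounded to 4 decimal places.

df = n − k − 1 = 194 − 3 − 1 = 190.
t* = t_{0.025, 190} = 1.972528.
Margin = t* × SE = 1.972528 × 0.0064 = 0.012624.
CI: -0.0345 ± 0.012624 → (-0.0471, -0.0219).
With 95% confidence, each one-unit increase in weekly hours worked is associated with a change of between -0.0471 and -0.0219 points (1–10) in job satisfaction score, holding the other predictors fixed.

(-0.0471, -0.0219)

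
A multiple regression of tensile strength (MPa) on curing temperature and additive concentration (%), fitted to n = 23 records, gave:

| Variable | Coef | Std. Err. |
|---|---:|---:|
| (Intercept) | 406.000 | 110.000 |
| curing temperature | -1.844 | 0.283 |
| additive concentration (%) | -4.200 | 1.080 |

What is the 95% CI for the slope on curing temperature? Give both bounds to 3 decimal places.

(-2.434, -1.254)

Read off: b = -1.844, SE = 0.283 for curing temperature.
df = n − k − 1 = 23 − 2 − 1 = 20.
t* = t_{0.025, 20} = 2.085963.
Margin = t* × SE = 2.085963 × 0.283 = 0.59033.
CI: -1.844 ± 0.59033 → (-2.434, -1.254).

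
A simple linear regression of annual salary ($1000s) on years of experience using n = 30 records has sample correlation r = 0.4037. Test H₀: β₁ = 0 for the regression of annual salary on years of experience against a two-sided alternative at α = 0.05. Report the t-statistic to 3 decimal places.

t = r·√(n − 2)/√(1 − r²) = 0.4037·√28/√0.837026 = 2.335.
df = n − 2 = 28.
Two-sided p ≈ 0.0269, which is < 0.05, so reject H₀.
There is evidence of a linear association between years of experience and annual salary.

t = 2.335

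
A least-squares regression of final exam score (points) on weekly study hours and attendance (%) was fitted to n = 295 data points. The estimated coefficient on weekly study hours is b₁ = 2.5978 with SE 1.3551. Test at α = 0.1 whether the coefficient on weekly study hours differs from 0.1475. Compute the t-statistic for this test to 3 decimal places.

t = 1.808

H₀: β₁ = 0.1475 vs H₁: β₁ ≠ 0.1475.
t = (b₁ − β₁⁰)/SE = (2.5978 − 0.1475) / 1.3551 = 1.808.
df = n − k − 1 = 295 − 2 − 1 = 292.
Two-sided p ≈ 0.0716, which is < 0.1, so reject H₀.
There is evidence that the true slope on weekly study hours differs from 0.1475 points per unit, holding the other predictors fixed.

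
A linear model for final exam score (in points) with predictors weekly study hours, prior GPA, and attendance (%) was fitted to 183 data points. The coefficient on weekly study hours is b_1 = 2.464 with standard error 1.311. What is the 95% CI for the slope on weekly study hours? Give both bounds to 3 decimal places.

(-0.123, 5.051)

df = n − k − 1 = 183 − 3 − 1 = 179.
t* = t_{0.025, 179} = 1.973305.
Margin = t* × SE = 1.973305 × 1.311 = 2.58700.
CI: 2.464 ± 2.58700 → (-0.123, 5.051).
With 95% confidence, each one-unit increase in weekly study hours is associated with a change of between -0.123 and 5.051 points in final exam score, holding the other predictors fixed.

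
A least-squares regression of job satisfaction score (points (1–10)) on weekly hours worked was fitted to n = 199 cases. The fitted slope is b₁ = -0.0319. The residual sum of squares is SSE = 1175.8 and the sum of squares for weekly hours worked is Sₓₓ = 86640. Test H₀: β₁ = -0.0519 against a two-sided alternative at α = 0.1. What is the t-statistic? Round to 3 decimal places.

t = 2.410

MSE = SSE/(n − 2) = 1175.8/197 = 5.96853.
SE(b₁) = √(MSE/Sₓₓ) = √(5.96853/86640) = 0.00829993.
t = (-0.0319 − (-0.0519)) / 0.00829993 = 2.410.
df = n − 2 = 197.
Two-sided p ≈ 0.0169, which is < 0.1, so reject H₀.
There is evidence that the true slope on weekly hours worked differs from -0.0519 points (1–10) per unit.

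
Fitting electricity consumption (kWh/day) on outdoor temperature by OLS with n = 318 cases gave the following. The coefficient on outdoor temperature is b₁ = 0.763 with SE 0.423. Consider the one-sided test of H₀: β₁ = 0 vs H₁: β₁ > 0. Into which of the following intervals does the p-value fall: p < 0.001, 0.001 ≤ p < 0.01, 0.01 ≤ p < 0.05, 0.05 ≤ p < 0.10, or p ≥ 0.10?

t = 0.763 / 0.423 = 1.804.
df = n − 2 = 318 − 2 = 316.
One-sided p = P(T_{316} > t) ≈ 0.0361.
So 0.01 ≤ p < 0.05.

0.01 ≤ p < 0.05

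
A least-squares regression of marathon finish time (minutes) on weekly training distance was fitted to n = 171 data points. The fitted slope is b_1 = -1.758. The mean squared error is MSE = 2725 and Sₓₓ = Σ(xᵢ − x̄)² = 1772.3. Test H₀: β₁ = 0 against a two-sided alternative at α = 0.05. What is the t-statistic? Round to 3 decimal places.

t = -1.418

SE(b_1) = √(MSE/Sₓₓ) = √(2725/1772.3) = 1.23998.
t = -1.758 / 1.23998 = -1.418.
df = n − 2 = 169.
Two-sided p ≈ 0.1581, which is ≥ 0.05, so fail to reject H₀.
The data do not give significant evidence of an association between weekly training distance and marathon finish time.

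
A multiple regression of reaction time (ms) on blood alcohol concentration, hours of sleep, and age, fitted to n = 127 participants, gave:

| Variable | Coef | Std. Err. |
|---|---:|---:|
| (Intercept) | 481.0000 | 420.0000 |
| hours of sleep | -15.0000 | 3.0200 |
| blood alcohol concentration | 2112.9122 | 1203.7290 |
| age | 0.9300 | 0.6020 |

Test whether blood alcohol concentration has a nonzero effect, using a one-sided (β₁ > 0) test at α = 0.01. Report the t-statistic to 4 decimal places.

t = 1.7553

Read off: b = 2112.9122, SE = 1203.7290 for blood alcohol concentration.
H₀: β₁ = 0 vs H₁: β₁ > 0.
t = 2112.9122 / 1203.7290 = 1.7553.
df = n − k − 1 = 127 − 3 − 1 = 123.
One-sided p ≈ 0.0408, which is ≥ 0.01, so fail to reject H₀.
The data do not give significant evidence that the true slope on blood alcohol concentration is positive, holding the other predictors fixed.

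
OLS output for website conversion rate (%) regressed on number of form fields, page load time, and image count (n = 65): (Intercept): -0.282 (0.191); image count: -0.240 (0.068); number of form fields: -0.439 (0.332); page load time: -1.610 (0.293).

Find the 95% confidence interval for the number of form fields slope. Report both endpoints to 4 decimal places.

Read off: b = -0.439, SE = 0.332 for number of form fields.
df = n − k − 1 = 65 − 3 − 1 = 61.
t* = t_{0.025, 61} = 1.999624.
Margin = t* × SE = 1.999624 × 0.332 = 0.663875.
CI: -0.439 ± 0.663875 → (-1.1029, 0.2249).

(-1.1029, 0.2249)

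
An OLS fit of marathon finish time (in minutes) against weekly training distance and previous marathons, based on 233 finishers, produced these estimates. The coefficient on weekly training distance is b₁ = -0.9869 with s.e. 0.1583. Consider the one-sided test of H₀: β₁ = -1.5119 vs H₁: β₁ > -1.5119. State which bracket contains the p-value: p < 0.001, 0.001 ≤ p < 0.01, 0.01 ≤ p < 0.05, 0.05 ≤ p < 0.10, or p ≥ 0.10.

p < 0.001

t = (-0.9869 − (-1.5119)) / 0.1583 = 3.316.
df = n − k − 1 = 233 − 2 − 1 = 230.
One-sided p = P(T_{230} > t) ≈ 0.0005.
So p < 0.001.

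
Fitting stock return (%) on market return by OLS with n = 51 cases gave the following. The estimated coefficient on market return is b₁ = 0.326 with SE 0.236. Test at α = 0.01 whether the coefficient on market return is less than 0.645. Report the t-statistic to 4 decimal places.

H₀: β₁ = 0.645 vs H₁: β₁ < 0.645.
t = (b₁ − β₁⁰)/SE = (0.326 − 0.645) / 0.236 = -1.3517.
df = n − 2 = 51 − 2 = 49.
One-sided p ≈ 0.0913, which is ≥ 0.01, so fail to reject H₀.
The data do not give significant evidence that the true slope on market return is below 0.645 % per unit.

t = -1.3517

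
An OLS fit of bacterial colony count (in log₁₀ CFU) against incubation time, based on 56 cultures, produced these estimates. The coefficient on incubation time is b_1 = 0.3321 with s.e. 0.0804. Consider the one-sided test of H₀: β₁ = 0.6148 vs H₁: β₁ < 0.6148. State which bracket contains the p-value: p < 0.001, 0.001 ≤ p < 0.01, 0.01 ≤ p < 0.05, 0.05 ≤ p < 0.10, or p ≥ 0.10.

t = (0.3321 − 0.6148) / 0.0804 = -3.516.
df = n − 2 = 56 − 2 = 54.
One-sided p = P(T_{54} < t) ≈ 0.0004.
So p < 0.001.

p < 0.001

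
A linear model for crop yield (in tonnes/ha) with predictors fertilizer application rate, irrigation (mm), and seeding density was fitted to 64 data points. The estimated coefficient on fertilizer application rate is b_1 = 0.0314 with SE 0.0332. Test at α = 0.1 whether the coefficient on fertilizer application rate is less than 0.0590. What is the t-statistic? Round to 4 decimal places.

H₀: β₁ = 0.0590 vs H₁: β₁ < 0.0590.
t = (b_1 − β₁⁰)/SE = (0.0314 − 0.0590) / 0.0332 = -0.8313.
df = n − k − 1 = 64 − 3 − 1 = 60.
One-sided p ≈ 0.2045, which is ≥ 0.1, so fail to reject H₀.
The data do not give significant evidence that the true slope on fertilizer application rate is below 0.0590 tonnes/ha per unit, holding the other predictors fixed.

t = -0.8313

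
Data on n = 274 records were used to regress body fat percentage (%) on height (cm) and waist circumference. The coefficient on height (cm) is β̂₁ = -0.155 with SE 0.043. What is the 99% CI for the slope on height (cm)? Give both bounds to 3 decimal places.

df = n − k − 1 = 274 − 2 − 1 = 271.
t* = t_{0.005, 271} = 2.594092.
Margin = t* × SE = 2.594092 × 0.043 = 0.11155.
CI: -0.155 ± 0.11155 → (-0.267, -0.043).
With 99% confidence, each one-unit increase in height (cm) is associated with a change of between -0.267 and -0.043 % in body fat percentage, holding the other predictors fixed.

(-0.267, -0.043)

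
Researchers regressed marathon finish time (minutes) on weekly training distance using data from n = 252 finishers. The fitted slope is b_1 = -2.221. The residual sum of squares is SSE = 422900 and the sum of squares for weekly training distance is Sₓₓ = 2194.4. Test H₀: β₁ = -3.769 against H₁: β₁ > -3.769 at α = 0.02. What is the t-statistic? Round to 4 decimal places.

MSE = SSE/(n − 2) = 422900/250 = 1691.6.
SE(b_1) = √(MSE/Sₓₓ) = √(1691.6/2194.4) = 0.877993.
t = (-2.221 − (-3.769)) / 0.877993 = 1.7631.
df = n − 2 = 250.
One-sided p ≈ 0.0396, which is ≥ 0.02, so fail to reject H₀.
The data do not give significant evidence that the true slope on weekly training distance exceeds -3.769 minutes per unit.

t = 1.7631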